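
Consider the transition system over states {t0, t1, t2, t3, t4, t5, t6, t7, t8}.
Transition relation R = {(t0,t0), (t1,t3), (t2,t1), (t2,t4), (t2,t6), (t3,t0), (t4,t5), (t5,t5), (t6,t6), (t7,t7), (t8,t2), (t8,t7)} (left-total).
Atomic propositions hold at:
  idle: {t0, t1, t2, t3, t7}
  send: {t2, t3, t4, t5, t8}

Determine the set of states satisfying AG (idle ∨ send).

{t0, t1, t3, t4, t5, t7}

Sat(idle ∨ send) = {t0, t1, t2, t3, t4, t5, t7, t8}
AG (idle ∨ send): greatest fixpoint, start Z0 = {t0, t1, t2, t3, t4, t5, t7, t8}, keep only states in Sat with every successor in Z. Z1 = {t0, t1, t3, t4, t5, t7, t8}; Z2 = {t0, t1, t3, t4, t5, t7}; fixed.
Sat(AG (idle ∨ send)) = {t0, t1, t3, t4, t5, t7}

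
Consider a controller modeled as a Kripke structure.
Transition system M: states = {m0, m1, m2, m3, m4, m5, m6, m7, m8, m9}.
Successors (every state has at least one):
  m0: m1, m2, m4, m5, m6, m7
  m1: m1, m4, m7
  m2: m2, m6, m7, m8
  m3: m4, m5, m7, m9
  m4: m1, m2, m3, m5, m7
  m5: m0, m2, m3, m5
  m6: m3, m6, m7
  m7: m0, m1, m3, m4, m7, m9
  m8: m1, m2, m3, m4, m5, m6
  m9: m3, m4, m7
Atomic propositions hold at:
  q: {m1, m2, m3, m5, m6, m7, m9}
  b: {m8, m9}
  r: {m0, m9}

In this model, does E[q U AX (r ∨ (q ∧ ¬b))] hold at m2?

Sat(¬b) = {m0, m1, m2, m3, m4, m5, m6, m7}
Sat(q ∧ ¬b) = {m1, m2, m3, m5, m6, m7}
Sat(r ∨ (q ∧ ¬b)) = {m0, m1, m2, m3, m5, m6, m7, m9}
Sat(AX (r ∨ (q ∧ ¬b))) = {s : every successor in {m0, m1, m2, m3, m5, m6, m7, m9}} = {m4, m5, m6}
E[q U AX (r ∨ (q ∧ ¬b))]: least fixpoint, start Z0 = Sat(AX (r ∨ (q ∧ ¬b))) = {m4, m5, m6}, add states in Sat(q) with some successor in Z. Z1 = {m1, m2, m3, m4, m5, m6, m7, m9}; fixed.
Sat(E[q U AX (r ∨ (q ∧ ¬b))]) = {m1, m2, m3, m4, m5, m6, m7, m9}
m2 ∈ Sat(E[q U AX (r ∨ (q ∧ ¬b))]) = {m1, m2, m3, m4, m5, m6, m7, m9}, so the formula holds at m2.

Yes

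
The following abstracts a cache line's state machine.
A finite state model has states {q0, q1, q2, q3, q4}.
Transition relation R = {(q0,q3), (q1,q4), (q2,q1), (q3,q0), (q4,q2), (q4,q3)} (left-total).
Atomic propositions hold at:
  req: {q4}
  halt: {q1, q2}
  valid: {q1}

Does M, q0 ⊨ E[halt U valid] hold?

E[halt U valid]: least fixpoint, start Z0 = Sat(valid) = {q1}, add states in Sat(halt) with some successor in Z. Z1 = {q1, q2}; fixed.
Sat(E[halt U valid]) = {q1, q2}
q0 ∉ Sat(E[halt U valid]) = {q1, q2}, so the formula does not hold at q0.

No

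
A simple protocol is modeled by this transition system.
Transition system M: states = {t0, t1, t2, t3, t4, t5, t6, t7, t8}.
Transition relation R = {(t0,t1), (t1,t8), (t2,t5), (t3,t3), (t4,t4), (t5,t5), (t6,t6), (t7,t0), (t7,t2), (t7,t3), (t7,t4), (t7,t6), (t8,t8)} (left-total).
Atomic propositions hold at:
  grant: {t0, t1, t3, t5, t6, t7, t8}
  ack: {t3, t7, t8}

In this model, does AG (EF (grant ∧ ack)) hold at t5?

Sat(grant ∧ ack) = {t3, t7, t8}
EF (grant ∧ ack): least fixpoint, start Z0 = {t3, t7, t8}, add states with some successor in Z. Z1 = {t1, t3, t7, t8}; Z2 = {t0, t1, t3, t7, t8}; fixed.
Sat(EF (grant ∧ ack)) = {t0, t1, t3, t7, t8}
AG (EF (grant ∧ ack)): greatest fixpoint, start Z0 = {t0, t1, t3, t7, t8}, keep only states in Sat with every successor in Z. Z1 = {t0, t1, t3, t8}; fixed.
Sat(AG (EF (grant ∧ ack))) = {t0, t1, t3, t8}
t5 ∉ Sat(AG (EF (grant ∧ ack))) = {t0, t1, t3, t8}, so the formula does not hold at t5.

No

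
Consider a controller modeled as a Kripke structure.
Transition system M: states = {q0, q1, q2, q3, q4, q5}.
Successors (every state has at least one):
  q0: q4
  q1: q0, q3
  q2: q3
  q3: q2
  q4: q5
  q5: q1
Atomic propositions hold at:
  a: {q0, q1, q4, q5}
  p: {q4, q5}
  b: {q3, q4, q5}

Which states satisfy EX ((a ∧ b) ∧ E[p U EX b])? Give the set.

Sat(a ∧ b) = {q4, q5}
Sat(EX b) = {s : some successor in {q3, q4, q5}} = {q0, q1, q2, q4}
E[p U EX b]: least fixpoint, start Z0 = Sat(EX b) = {q0, q1, q2, q4}, add states in Sat(p) with some successor in Z. Z1 = {q0, q1, q2, q4, q5}; fixed.
Sat(E[p U EX b]) = {q0, q1, q2, q4, q5}
Sat((a ∧ b) ∧ E[p U EX b]) = {q4, q5}
Sat(EX ((a ∧ b) ∧ E[p U EX b])) = {s : some successor in {q4, q5}} = {q0, q4}

{q0, q4}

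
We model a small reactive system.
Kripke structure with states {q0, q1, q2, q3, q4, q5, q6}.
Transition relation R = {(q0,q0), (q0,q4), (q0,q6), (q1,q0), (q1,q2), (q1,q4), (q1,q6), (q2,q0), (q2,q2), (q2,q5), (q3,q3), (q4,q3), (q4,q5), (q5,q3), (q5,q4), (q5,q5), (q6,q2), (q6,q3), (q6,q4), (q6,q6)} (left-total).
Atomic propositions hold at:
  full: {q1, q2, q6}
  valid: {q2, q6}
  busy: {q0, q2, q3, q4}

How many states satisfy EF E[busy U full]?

4

E[busy U full]: least fixpoint, start Z0 = Sat(full) = {q1, q2, q6}, add states in Sat(busy) with some successor in Z. Z1 = {q0, q1, q2, q6}; fixed.
Sat(E[busy U full]) = {q0, q1, q2, q6}
EF E[busy U full]: least fixpoint, start Z0 = {q0, q1, q2, q6}, add states with some successor in Z. Already a fixed point.
Sat(EF E[busy U full]) = {q0, q1, q2, q6}
|Sat(EF E[busy U full])| = |{q0, q1, q2, q6}| = 4.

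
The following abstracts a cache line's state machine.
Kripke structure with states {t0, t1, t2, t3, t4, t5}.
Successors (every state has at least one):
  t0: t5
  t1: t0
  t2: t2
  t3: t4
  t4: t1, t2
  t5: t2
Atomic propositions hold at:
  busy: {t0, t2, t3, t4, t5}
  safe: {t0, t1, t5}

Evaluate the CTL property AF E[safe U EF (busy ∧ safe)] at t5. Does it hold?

Yes

Sat(busy ∧ safe) = {t0, t5}
EF (busy ∧ safe): least fixpoint, start Z0 = {t0, t5}, add states with some successor in Z. Z1 = {t0, t1, t5}; Z2 = {t0, t1, t4, t5}; Z3 = {t0, t1, t3, t4, t5}; fixed.
Sat(EF (busy ∧ safe)) = {t0, t1, t3, t4, t5}
E[safe U EF (busy ∧ safe)]: least fixpoint, start Z0 = Sat(EF (busy ∧ safe)) = {t0, t1, t3, t4, t5}, add states in Sat(safe) with some successor in Z. Already a fixed point.
Sat(E[safe U EF (busy ∧ safe)]) = {t0, t1, t3, t4, t5}
AF E[safe U EF (busy ∧ safe)]: least fixpoint, start Z0 = {t0, t1, t3, t4, t5}, add states with every successor in Z. Already a fixed point.
Sat(AF E[safe U EF (busy ∧ safe)]) = {t0, t1, t3, t4, t5}
t5 ∈ Sat(AF E[safe U EF (busy ∧ safe)]) = {t0, t1, t3, t4, t5}, so the formula holds at t5.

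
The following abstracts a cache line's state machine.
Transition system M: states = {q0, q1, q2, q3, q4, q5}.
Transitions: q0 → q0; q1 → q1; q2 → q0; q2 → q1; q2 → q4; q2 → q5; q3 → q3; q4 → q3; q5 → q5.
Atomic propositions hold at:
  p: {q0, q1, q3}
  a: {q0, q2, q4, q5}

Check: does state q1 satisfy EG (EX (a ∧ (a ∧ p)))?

Sat(a ∧ p) = {q0}
Sat(a ∧ (a ∧ p)) = {q0}
Sat(EX (a ∧ (a ∧ p))) = {s : some successor in {q0}} = {q0, q2}
EG (EX (a ∧ (a ∧ p))): greatest fixpoint, start Z0 = {q0, q2}, keep only states in Sat with some successor in Z. Already a fixed point.
Sat(EG (EX (a ∧ (a ∧ p)))) = {q0, q2}
q1 ∉ Sat(EG (EX (a ∧ (a ∧ p)))) = {q0, q2}, so the formula does not hold at q1.

No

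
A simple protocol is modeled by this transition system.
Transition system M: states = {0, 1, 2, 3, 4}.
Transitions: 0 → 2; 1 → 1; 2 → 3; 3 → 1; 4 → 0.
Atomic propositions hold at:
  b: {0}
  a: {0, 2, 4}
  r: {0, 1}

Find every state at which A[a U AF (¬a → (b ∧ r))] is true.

Sat(¬a) = {1, 3}
Sat(b ∧ r) = {0}
Sat(¬a → (b ∧ r)) = {0, 2, 4}
AF (¬a → (b ∧ r)): least fixpoint, start Z0 = {0, 2, 4}, add states with every successor in Z. Already a fixed point.
Sat(AF (¬a → (b ∧ r))) = {0, 2, 4}
A[a U AF (¬a → (b ∧ r))]: least fixpoint, start Z0 = Sat(AF (¬a → (b ∧ r))) = {0, 2, 4}, add states in Sat(a) with every successor in Z. Already a fixed point.
Sat(A[a U AF (¬a → (b ∧ r))]) = {0, 2, 4}

{0, 2, 4}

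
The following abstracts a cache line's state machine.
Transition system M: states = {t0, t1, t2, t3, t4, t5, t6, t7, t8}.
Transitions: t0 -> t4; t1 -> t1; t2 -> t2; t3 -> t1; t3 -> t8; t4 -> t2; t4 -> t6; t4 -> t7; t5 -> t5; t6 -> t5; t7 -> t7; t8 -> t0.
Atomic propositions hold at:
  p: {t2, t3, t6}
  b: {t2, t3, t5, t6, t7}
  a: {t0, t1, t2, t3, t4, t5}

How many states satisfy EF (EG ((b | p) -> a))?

8

Sat(b | p) = {t2, t3, t5, t6, t7}
Sat((b | p) -> a) = {t0, t1, t2, t3, t4, t5, t8}
EG ((b | p) -> a): greatest fixpoint, start Z0 = {t0, t1, t2, t3, t4, t5, t8}, keep only states in Sat with some successor in Z. Already a fixed point.
Sat(EG ((b | p) -> a)) = {t0, t1, t2, t3, t4, t5, t8}
EF (EG ((b | p) -> a)): least fixpoint, start Z0 = {t0, t1, t2, t3, t4, t5, t8}, add states with some successor in Z. Z1 = {t0, t1, t2, t3, t4, t5, t6, t8}; fixed.
Sat(EF (EG ((b | p) -> a))) = {t0, t1, t2, t3, t4, t5, t6, t8}
|Sat(EF (EG ((b | p) -> a)))| = |{t0, t1, t2, t3, t4, t5, t6, t8}| = 8.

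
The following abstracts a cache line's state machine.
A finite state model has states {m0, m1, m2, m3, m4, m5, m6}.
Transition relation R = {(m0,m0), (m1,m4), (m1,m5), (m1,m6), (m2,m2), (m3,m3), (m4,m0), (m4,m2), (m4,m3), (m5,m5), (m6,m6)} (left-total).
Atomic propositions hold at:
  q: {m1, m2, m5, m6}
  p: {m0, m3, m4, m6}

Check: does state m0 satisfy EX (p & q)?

No

Sat(p & q) = {m6}
Sat(EX (p & q)) = {s : some successor in {m6}} = {m1, m6}
m0 ∉ Sat(EX (p & q)) = {m1, m6}, so the formula does not hold at m0.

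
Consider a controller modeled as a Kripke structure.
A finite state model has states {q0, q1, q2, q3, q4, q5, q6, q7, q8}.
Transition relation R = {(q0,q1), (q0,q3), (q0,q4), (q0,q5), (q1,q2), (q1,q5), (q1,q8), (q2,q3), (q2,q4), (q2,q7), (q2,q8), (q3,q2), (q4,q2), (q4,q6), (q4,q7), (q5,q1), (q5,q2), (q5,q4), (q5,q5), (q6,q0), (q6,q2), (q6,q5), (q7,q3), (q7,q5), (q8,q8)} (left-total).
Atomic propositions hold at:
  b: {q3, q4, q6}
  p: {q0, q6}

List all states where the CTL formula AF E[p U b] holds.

E[p U b]: least fixpoint, start Z0 = Sat(b) = {q3, q4, q6}, add states in Sat(p) with some successor in Z. Z1 = {q0, q3, q4, q6}; fixed.
Sat(E[p U b]) = {q0, q3, q4, q6}
AF E[p U b]: least fixpoint, start Z0 = {q0, q3, q4, q6}, add states with every successor in Z. Already a fixed point.
Sat(AF E[p U b]) = {q0, q3, q4, q6}

{q0, q3, q4, q6}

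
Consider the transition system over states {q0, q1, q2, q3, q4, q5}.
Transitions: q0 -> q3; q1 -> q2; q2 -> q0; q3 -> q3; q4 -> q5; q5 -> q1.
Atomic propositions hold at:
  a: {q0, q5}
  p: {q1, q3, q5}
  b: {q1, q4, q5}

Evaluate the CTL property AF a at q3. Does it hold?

AF a: least fixpoint, start Z0 = {q0, q5}, add states with every successor in Z. Z1 = {q0, q2, q4, q5}; Z2 = {q0, q1, q2, q4, q5}; fixed.
Sat(AF a) = {q0, q1, q2, q4, q5}
q3 ∉ Sat(AF a) = {q0, q1, q2, q4, q5}, so the formula does not hold at q3.

No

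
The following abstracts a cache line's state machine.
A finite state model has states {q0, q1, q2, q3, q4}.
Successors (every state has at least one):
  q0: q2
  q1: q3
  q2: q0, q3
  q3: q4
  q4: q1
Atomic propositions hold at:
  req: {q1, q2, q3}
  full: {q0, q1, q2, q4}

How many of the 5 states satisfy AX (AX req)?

Sat(AX req) = {s : every successor in {q1, q2, q3}} = {q0, q1, q4}
Sat(AX (AX req)) = {s : every successor in {q0, q1, q4}} = {q3, q4}
|Sat(AX (AX req))| = |{q3, q4}| = 2.

2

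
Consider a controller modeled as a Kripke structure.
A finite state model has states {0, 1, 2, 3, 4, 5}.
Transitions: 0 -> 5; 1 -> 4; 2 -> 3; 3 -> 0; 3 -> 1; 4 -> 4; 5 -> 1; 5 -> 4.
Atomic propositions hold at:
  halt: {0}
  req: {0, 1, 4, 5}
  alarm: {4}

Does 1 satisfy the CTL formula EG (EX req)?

Sat(EX req) = {s : some successor in {0, 1, 4, 5}} = {0, 1, 3, 4, 5}
EG (EX req): greatest fixpoint, start Z0 = {0, 1, 3, 4, 5}, keep only states in Sat with some successor in Z. Already a fixed point.
Sat(EG (EX req)) = {0, 1, 3, 4, 5}
1 ∈ Sat(EG (EX req)) = {0, 1, 3, 4, 5}, so the formula holds at 1.

Yes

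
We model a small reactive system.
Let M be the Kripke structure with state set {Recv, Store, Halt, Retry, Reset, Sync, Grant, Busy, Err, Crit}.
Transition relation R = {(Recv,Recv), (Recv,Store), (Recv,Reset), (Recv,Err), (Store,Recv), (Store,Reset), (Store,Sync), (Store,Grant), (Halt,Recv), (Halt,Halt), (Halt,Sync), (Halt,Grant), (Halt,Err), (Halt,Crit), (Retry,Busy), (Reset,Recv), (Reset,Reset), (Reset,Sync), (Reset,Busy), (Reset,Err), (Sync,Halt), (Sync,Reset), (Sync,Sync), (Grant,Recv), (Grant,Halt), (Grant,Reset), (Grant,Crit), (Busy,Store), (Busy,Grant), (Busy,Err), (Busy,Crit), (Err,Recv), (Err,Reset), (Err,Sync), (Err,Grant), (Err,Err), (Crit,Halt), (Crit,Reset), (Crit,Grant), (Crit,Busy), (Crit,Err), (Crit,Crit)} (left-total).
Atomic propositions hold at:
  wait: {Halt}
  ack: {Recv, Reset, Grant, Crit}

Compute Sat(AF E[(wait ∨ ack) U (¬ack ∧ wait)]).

Sat(wait ∨ ack) = {Recv, Halt, Reset, Grant, Crit}
Sat(¬ack) = {Store, Halt, Retry, Sync, Busy, Err}
Sat(¬ack ∧ wait) = {Halt}
E[(wait ∨ ack) U (¬ack ∧ wait)]: least fixpoint, start Z0 = Sat((¬ack ∧ wait)) = {Halt}, add states in Sat(wait ∨ ack) with some successor in Z. Z1 = {Halt, Grant, Crit}; fixed.
Sat(E[(wait ∨ ack) U (¬ack ∧ wait)]) = {Halt, Grant, Crit}
AF E[(wait ∨ ack) U (¬ack ∧ wait)]: least fixpoint, start Z0 = {Halt, Grant, Crit}, add states with every successor in Z. Already a fixed point.
Sat(AF E[(wait ∨ ack) U (¬ack ∧ wait)]) = {Halt, Grant, Crit}

{Halt, Grant, Crit}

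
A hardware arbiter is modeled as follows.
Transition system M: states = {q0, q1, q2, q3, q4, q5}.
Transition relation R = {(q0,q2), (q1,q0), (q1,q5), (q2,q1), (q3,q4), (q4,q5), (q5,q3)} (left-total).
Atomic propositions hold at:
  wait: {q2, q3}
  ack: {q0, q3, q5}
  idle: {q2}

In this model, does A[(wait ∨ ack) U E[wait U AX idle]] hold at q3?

Sat(wait ∨ ack) = {q0, q2, q3, q5}
Sat(AX idle) = {s : every successor in {q2}} = {q0}
E[wait U AX idle]: least fixpoint, start Z0 = Sat(AX idle) = {q0}, add states in Sat(wait) with some successor in Z. Already a fixed point.
Sat(E[wait U AX idle]) = {q0}
A[(wait ∨ ack) U E[wait U AX idle]]: least fixpoint, start Z0 = Sat(E[wait U AX idle]) = {q0}, add states in Sat(wait ∨ ack) with every successor in Z. Already a fixed point.
Sat(A[(wait ∨ ack) U E[wait U AX idle]]) = {q0}
q3 ∉ Sat(A[(wait ∨ ack) U E[wait U AX idle]]) = {q0}, so the formula does not hold at q3.

No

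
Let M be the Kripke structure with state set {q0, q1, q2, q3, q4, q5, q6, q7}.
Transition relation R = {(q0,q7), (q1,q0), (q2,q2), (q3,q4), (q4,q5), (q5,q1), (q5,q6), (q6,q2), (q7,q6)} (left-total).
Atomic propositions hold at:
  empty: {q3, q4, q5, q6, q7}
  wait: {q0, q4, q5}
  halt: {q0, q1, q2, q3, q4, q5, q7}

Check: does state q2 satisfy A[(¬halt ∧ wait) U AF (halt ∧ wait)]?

Sat(¬halt) = {q6}
Sat(¬halt ∧ wait) = ∅
Sat(halt ∧ wait) = {q0, q4, q5}
AF (halt ∧ wait): least fixpoint, start Z0 = {q0, q4, q5}, add states with every successor in Z. Z1 = {q0, q1, q3, q4, q5}; fixed.
Sat(AF (halt ∧ wait)) = {q0, q1, q3, q4, q5}
A[(¬halt ∧ wait) U AF (halt ∧ wait)]: least fixpoint, start Z0 = Sat(AF (halt ∧ wait)) = {q0, q1, q3, q4, q5}, add states in Sat(¬halt ∧ wait) with every successor in Z. Already a fixed point.
Sat(A[(¬halt ∧ wait) U AF (halt ∧ wait)]) = {q0, q1, q3, q4, q5}
q2 ∉ Sat(A[(¬halt ∧ wait) U AF (halt ∧ wait)]) = {q0, q1, q3, q4, q5}, so the formula does not hold at q2.

No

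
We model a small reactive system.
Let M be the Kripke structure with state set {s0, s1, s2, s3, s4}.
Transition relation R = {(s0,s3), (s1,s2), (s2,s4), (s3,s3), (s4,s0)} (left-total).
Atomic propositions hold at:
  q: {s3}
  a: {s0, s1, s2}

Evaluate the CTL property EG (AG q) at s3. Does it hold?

Yes

AG q: greatest fixpoint, start Z0 = {s3}, keep only states in Sat with every successor in Z. Already a fixed point.
Sat(AG q) = {s3}
EG (AG q): greatest fixpoint, start Z0 = {s3}, keep only states in Sat with some successor in Z. Already a fixed point.
Sat(EG (AG q)) = {s3}
s3 ∈ Sat(EG (AG q)) = {s3}, so the formula holds at s3.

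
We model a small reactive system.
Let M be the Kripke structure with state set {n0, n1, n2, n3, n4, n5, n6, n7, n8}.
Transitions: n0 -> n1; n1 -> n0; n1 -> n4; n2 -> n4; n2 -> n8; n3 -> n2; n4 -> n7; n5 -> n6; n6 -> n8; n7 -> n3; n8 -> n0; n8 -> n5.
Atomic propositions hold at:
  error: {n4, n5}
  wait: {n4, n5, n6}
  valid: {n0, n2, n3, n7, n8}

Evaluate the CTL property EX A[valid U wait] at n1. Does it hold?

Yes

A[valid U wait]: least fixpoint, start Z0 = Sat(wait) = {n4, n5, n6}, add states in Sat(valid) with every successor in Z. Already a fixed point.
Sat(A[valid U wait]) = {n4, n5, n6}
Sat(EX A[valid U wait]) = {s : some successor in {n4, n5, n6}} = {n1, n2, n5, n8}
n1 ∈ Sat(EX A[valid U wait]) = {n1, n2, n5, n8}, so the formula holds at n1.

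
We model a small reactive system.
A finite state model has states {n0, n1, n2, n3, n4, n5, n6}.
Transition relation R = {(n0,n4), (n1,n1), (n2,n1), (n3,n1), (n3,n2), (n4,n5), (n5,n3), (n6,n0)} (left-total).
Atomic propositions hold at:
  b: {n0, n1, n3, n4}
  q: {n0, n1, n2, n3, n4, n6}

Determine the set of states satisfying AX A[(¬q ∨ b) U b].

Sat(¬q) = {n5}
Sat(¬q ∨ b) = {n0, n1, n3, n4, n5}
A[(¬q ∨ b) U b]: least fixpoint, start Z0 = Sat(b) = {n0, n1, n3, n4}, add states in Sat(¬q ∨ b) with every successor in Z. Z1 = {n0, n1, n3, n4, n5}; fixed.
Sat(A[(¬q ∨ b) U b]) = {n0, n1, n3, n4, n5}
Sat(AX A[(¬q ∨ b) U b]) = {s : every successor in {n0, n1, n3, n4, n5}} = {n0, n1, n2, n4, n5, n6}

{n0, n1, n2, n4, n5, n6}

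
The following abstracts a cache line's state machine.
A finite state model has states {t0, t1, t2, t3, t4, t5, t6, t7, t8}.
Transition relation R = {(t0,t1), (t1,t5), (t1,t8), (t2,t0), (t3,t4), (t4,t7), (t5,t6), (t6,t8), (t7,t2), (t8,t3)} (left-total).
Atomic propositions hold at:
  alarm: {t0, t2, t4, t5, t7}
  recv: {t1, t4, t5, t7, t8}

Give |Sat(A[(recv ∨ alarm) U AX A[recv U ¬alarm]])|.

Sat(recv ∨ alarm) = {t0, t1, t2, t4, t5, t7, t8}
Sat(¬alarm) = {t1, t3, t6, t8}
A[recv U ¬alarm]: least fixpoint, start Z0 = Sat(¬alarm) = {t1, t3, t6, t8}, add states in Sat(recv) with every successor in Z. Z1 = {t1, t3, t5, t6, t8}; fixed.
Sat(A[recv U ¬alarm]) = {t1, t3, t5, t6, t8}
Sat(AX A[recv U ¬alarm]) = {s : every successor in {t1, t3, t5, t6, t8}} = {t0, t1, t5, t6, t8}
A[(recv ∨ alarm) U AX A[recv U ¬alarm]]: least fixpoint, start Z0 = Sat(AX A[recv U ¬alarm]) = {t0, t1, t5, t6, t8}, add states in Sat(recv ∨ alarm) with every successor in Z. Z1 = {t0, t1, t2, t5, t6, t8}; Z2 = {t0, t1, t2, t5, t6, t7, t8}; Z3 = {t0, t1, t2, t4, t5, t6, t7, t8}; fixed.
Sat(A[(recv ∨ alarm) U AX A[recv U ¬alarm]]) = {t0, t1, t2, t4, t5, t6, t7, t8}
|Sat(A[(recv ∨ alarm) U AX A[recv U ¬alarm]])| = |{t0, t1, t2, t4, t5, t6, t7, t8}| = 8.

8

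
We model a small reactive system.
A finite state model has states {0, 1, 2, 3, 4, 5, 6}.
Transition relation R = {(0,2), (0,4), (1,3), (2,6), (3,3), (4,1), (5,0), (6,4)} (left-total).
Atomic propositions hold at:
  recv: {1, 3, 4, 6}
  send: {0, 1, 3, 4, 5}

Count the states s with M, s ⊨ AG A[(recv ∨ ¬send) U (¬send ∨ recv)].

5

Sat(¬send) = {2, 6}
Sat(recv ∨ ¬send) = {1, 2, 3, 4, 6}
Sat(¬send ∨ recv) = {1, 2, 3, 4, 6}
A[(recv ∨ ¬send) U (¬send ∨ recv)]: least fixpoint, start Z0 = Sat((¬send ∨ recv)) = {1, 2, 3, 4, 6}, add states in Sat(recv ∨ ¬send) with every successor in Z. Already a fixed point.
Sat(A[(recv ∨ ¬send) U (¬send ∨ recv)]) = {1, 2, 3, 4, 6}
AG A[(recv ∨ ¬send) U (¬send ∨ recv)]: greatest fixpoint, start Z0 = {1, 2, 3, 4, 6}, keep only states in Sat with every successor in Z. Already a fixed point.
Sat(AG A[(recv ∨ ¬send) U (¬send ∨ recv)]) = {1, 2, 3, 4, 6}
|Sat(AG A[(recv ∨ ¬send) U (¬send ∨ recv)])| = |{1, 2, 3, 4, 6}| = 5.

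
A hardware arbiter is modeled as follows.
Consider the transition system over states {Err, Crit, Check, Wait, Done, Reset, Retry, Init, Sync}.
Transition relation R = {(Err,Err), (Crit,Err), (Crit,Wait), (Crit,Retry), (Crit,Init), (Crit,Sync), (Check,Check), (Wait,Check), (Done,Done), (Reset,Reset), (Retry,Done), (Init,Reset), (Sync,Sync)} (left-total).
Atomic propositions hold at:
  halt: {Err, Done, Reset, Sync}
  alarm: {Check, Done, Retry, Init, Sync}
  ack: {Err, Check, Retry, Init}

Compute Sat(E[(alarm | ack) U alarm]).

Sat(alarm | ack) = {Err, Check, Done, Retry, Init, Sync}
E[(alarm | ack) U alarm]: least fixpoint, start Z0 = Sat(alarm) = {Check, Done, Retry, Init, Sync}, add states in Sat(alarm | ack) with some successor in Z. Already a fixed point.
Sat(E[(alarm | ack) U alarm]) = {Check, Done, Retry, Init, Sync}

{Check, Done, Retry, Init, Sync}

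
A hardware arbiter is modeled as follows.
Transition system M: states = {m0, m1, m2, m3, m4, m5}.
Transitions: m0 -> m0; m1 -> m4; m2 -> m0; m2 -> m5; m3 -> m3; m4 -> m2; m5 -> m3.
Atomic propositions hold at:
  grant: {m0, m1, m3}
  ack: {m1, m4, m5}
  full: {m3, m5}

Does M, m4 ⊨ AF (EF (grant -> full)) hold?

Sat(grant -> full) = {m2, m3, m4, m5}
EF (grant -> full): least fixpoint, start Z0 = {m2, m3, m4, m5}, add states with some successor in Z. Z1 = {m1, m2, m3, m4, m5}; fixed.
Sat(EF (grant -> full)) = {m1, m2, m3, m4, m5}
AF (EF (grant -> full)): least fixpoint, start Z0 = {m1, m2, m3, m4, m5}, add states with every successor in Z. Already a fixed point.
Sat(AF (EF (grant -> full))) = {m1, m2, m3, m4, m5}
m4 ∈ Sat(AF (EF (grant -> full))) = {m1, m2, m3, m4, m5}, so the formula holds at m4.

Yes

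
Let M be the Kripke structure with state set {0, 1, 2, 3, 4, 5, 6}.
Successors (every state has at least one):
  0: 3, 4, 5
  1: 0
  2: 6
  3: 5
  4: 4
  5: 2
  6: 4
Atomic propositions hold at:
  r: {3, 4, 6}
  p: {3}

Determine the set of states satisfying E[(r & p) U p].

Sat(r & p) = {3}
E[(r & p) U p]: least fixpoint, start Z0 = Sat(p) = {3}, add states in Sat(r & p) with some successor in Z. Already a fixed point.
Sat(E[(r & p) U p]) = {3}

{3}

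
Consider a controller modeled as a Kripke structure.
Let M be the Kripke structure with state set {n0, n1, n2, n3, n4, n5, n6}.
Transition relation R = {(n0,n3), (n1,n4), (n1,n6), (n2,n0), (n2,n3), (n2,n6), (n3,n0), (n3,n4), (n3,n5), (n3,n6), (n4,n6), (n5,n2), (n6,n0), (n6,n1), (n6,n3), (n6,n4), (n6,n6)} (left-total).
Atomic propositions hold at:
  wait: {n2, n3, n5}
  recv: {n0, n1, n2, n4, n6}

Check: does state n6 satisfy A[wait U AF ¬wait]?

Sat(¬wait) = {n0, n1, n4, n6}
AF ¬wait: least fixpoint, start Z0 = {n0, n1, n4, n6}, add states with every successor in Z. Already a fixed point.
Sat(AF ¬wait) = {n0, n1, n4, n6}
A[wait U AF ¬wait]: least fixpoint, start Z0 = Sat(AF ¬wait) = {n0, n1, n4, n6}, add states in Sat(wait) with every successor in Z. Already a fixed point.
Sat(A[wait U AF ¬wait]) = {n0, n1, n4, n6}
n6 ∈ Sat(A[wait U AF ¬wait]) = {n0, n1, n4, n6}, so the formula holds at n6.

Yes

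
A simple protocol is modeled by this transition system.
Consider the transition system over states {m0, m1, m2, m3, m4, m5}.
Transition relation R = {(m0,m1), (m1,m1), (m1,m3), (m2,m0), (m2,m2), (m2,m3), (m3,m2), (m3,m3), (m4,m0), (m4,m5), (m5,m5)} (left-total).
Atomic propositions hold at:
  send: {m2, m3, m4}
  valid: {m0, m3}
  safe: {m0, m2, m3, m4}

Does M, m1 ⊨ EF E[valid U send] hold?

E[valid U send]: least fixpoint, start Z0 = Sat(send) = {m2, m3, m4}, add states in Sat(valid) with some successor in Z. Already a fixed point.
Sat(E[valid U send]) = {m2, m3, m4}
EF E[valid U send]: least fixpoint, start Z0 = {m2, m3, m4}, add states with some successor in Z. Z1 = {m1, m2, m3, m4}; Z2 = {m0, m1, m2, m3, m4}; fixed.
Sat(EF E[valid U send]) = {m0, m1, m2, m3, m4}
m1 ∈ Sat(EF E[valid U send]) = {m0, m1, m2, m3, m4}, so the formula holds at m1.

Yes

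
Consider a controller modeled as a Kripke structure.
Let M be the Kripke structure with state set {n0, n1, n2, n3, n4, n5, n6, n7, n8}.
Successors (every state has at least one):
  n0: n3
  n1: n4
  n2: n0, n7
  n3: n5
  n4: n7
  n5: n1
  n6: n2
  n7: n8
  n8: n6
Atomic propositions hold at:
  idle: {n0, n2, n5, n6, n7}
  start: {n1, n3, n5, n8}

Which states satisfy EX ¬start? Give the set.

Sat(¬start) = {n0, n2, n4, n6, n7}
Sat(EX ¬start) = {s : some successor in {n0, n2, n4, n6, n7}} = {n1, n2, n4, n6, n8}

{n1, n2, n4, n6, n8}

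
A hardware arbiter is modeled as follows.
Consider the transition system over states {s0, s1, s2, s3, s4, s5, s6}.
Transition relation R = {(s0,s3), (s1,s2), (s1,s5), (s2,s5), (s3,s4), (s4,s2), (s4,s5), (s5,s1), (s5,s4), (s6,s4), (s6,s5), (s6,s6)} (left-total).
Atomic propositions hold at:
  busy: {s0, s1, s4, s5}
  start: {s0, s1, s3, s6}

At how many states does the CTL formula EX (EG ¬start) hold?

Sat(¬start) = {s2, s4, s5}
EG ¬start: greatest fixpoint, start Z0 = {s2, s4, s5}, keep only states in Sat with some successor in Z. Already a fixed point.
Sat(EG ¬start) = {s2, s4, s5}
Sat(EX (EG ¬start)) = {s : some successor in {s2, s4, s5}} = {s1, s2, s3, s4, s5, s6}
|Sat(EX (EG ¬start))| = |{s1, s2, s3, s4, s5, s6}| = 6.

6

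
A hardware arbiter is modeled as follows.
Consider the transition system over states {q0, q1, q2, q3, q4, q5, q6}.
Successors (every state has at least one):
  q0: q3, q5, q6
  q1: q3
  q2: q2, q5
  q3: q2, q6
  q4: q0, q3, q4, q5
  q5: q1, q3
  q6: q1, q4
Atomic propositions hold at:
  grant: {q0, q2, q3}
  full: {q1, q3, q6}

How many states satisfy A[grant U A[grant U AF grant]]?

AF grant: least fixpoint, start Z0 = {q0, q2, q3}, add states with every successor in Z. Z1 = {q0, q1, q2, q3}; Z2 = {q0, q1, q2, q3, q5}; fixed.
Sat(AF grant) = {q0, q1, q2, q3, q5}
A[grant U AF grant]: least fixpoint, start Z0 = Sat(AF grant) = {q0, q1, q2, q3, q5}, add states in Sat(grant) with every successor in Z. Already a fixed point.
Sat(A[grant U AF grant]) = {q0, q1, q2, q3, q5}
A[grant U A[grant U AF grant]]: least fixpoint, start Z0 = Sat(A[grant U AF grant]) = {q0, q1, q2, q3, q5}, add states in Sat(grant) with every successor in Z. Already a fixed point.
Sat(A[grant U A[grant U AF grant]]) = {q0, q1, q2, q3, q5}
|Sat(A[grant U A[grant U AF grant]])| = |{q0, q1, q2, q3, q5}| = 5.

5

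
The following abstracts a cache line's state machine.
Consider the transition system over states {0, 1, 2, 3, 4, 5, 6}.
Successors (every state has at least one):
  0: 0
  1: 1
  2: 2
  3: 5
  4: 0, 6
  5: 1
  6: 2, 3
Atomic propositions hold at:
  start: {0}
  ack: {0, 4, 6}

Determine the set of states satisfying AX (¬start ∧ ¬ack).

Sat(¬start) = {1, 2, 3, 4, 5, 6}
Sat(¬ack) = {1, 2, 3, 5}
Sat(¬start ∧ ¬ack) = {1, 2, 3, 5}
Sat(AX (¬start ∧ ¬ack)) = {s : every successor in {1, 2, 3, 5}} = {1, 2, 3, 5, 6}

{1, 2, 3, 5, 6}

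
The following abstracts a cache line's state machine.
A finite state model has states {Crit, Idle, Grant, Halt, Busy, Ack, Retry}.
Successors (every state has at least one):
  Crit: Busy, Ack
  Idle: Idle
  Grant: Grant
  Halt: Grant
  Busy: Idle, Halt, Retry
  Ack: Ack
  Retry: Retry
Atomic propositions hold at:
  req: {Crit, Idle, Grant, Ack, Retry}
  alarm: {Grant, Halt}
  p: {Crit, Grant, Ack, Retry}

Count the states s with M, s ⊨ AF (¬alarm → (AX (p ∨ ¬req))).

Sat(¬alarm) = {Crit, Idle, Busy, Ack, Retry}
Sat(¬req) = {Halt, Busy}
Sat(p ∨ ¬req) = {Crit, Grant, Halt, Busy, Ack, Retry}
Sat(AX (p ∨ ¬req)) = {s : every successor in {Crit, Grant, Halt, Busy, Ack, Retry}} = {Crit, Grant, Halt, Ack, Retry}
Sat(¬alarm → (AX (p ∨ ¬req))) = {Crit, Grant, Halt, Ack, Retry}
AF (¬alarm → (AX (p ∨ ¬req))): least fixpoint, start Z0 = {Crit, Grant, Halt, Ack, Retry}, add states with every successor in Z. Already a fixed point.
Sat(AF (¬alarm → (AX (p ∨ ¬req)))) = {Crit, Grant, Halt, Ack, Retry}
|Sat(AF (¬alarm → (AX (p ∨ ¬req))))| = |{Crit, Grant, Halt, Ack, Retry}| = 5.

5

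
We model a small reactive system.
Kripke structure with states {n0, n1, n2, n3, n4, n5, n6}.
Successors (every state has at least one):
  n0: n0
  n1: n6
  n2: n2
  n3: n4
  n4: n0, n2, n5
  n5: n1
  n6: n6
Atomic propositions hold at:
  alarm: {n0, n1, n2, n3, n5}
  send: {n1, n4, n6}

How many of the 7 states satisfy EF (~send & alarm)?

Sat(~send) = {n0, n2, n3, n5}
Sat(~send & alarm) = {n0, n2, n3, n5}
EF (~send & alarm): least fixpoint, start Z0 = {n0, n2, n3, n5}, add states with some successor in Z. Z1 = {n0, n2, n3, n4, n5}; fixed.
Sat(EF (~send & alarm)) = {n0, n2, n3, n4, n5}
|Sat(EF (~send & alarm))| = |{n0, n2, n3, n4, n5}| = 5.

5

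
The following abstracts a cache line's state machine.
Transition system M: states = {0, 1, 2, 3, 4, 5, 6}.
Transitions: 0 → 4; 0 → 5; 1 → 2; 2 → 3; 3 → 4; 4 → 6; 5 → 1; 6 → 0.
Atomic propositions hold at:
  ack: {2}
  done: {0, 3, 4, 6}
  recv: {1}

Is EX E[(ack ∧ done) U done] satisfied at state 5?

Sat(ack ∧ done) = ∅
E[(ack ∧ done) U done]: least fixpoint, start Z0 = Sat(done) = {0, 3, 4, 6}, add states in Sat(ack ∧ done) with some successor in Z. Already a fixed point.
Sat(E[(ack ∧ done) U done]) = {0, 3, 4, 6}
Sat(EX E[(ack ∧ done) U done]) = {s : some successor in {0, 3, 4, 6}} = {0, 2, 3, 4, 6}
5 ∉ Sat(EX E[(ack ∧ done) U done]) = {0, 2, 3, 4, 6}, so the formula does not hold at 5.

No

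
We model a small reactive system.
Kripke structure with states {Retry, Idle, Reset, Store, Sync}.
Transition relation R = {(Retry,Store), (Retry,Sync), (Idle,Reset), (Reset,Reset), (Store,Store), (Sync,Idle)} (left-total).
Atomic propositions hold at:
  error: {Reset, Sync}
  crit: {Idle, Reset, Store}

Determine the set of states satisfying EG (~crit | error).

{Reset}

Sat(~crit) = {Retry, Sync}
Sat(~crit | error) = {Retry, Reset, Sync}
EG (~crit | error): greatest fixpoint, start Z0 = {Retry, Reset, Sync}, keep only states in Sat with some successor in Z. Z1 = {Retry, Reset}; Z2 = {Reset}; fixed.
Sat(EG (~crit | error)) = {Reset}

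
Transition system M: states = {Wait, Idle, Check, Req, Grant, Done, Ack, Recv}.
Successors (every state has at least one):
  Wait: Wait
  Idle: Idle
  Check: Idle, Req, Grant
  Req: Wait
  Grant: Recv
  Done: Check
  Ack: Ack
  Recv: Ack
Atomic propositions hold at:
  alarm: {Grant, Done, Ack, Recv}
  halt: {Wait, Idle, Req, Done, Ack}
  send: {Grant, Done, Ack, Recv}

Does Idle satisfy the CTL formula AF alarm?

AF alarm: least fixpoint, start Z0 = {Grant, Done, Ack, Recv}, add states with every successor in Z. Already a fixed point.
Sat(AF alarm) = {Grant, Done, Ack, Recv}
Idle ∉ Sat(AF alarm) = {Grant, Done, Ack, Recv}, so the formula does not hold at Idle.

No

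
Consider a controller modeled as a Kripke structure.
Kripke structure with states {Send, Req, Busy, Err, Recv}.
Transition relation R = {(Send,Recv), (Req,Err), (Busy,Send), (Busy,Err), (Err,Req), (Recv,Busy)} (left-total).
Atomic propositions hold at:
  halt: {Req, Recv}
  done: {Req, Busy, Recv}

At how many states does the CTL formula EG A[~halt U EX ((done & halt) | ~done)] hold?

3

Sat(~halt) = {Send, Busy, Err}
Sat(done & halt) = {Req, Recv}
Sat(~done) = {Send, Err}
Sat((done & halt) | ~done) = {Send, Req, Err, Recv}
Sat(EX ((done & halt) | ~done)) = {s : some successor in {Send, Req, Err, Recv}} = {Send, Req, Busy, Err}
A[~halt U EX ((done & halt) | ~done)]: least fixpoint, start Z0 = Sat(EX ((done & halt) | ~done)) = {Send, Req, Busy, Err}, add states in Sat(~halt) with every successor in Z. Already a fixed point.
Sat(A[~halt U EX ((done & halt) | ~done)]) = {Send, Req, Busy, Err}
EG A[~halt U EX ((done & halt) | ~done)]: greatest fixpoint, start Z0 = {Send, Req, Busy, Err}, keep only states in Sat with some successor in Z. Z1 = {Req, Busy, Err}; fixed.
Sat(EG A[~halt U EX ((done & halt) | ~done)]) = {Req, Busy, Err}
|Sat(EG A[~halt U EX ((done & halt) | ~done)])| = |{Req, Busy, Err}| = 3.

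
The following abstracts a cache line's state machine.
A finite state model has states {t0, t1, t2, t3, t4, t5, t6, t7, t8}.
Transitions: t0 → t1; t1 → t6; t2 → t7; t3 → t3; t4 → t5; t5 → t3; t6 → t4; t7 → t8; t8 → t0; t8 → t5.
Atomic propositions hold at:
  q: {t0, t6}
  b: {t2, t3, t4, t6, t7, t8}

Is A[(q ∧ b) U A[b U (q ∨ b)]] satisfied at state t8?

Sat(q ∧ b) = {t6}
Sat(q ∨ b) = {t0, t2, t3, t4, t6, t7, t8}
A[b U (q ∨ b)]: least fixpoint, start Z0 = Sat((q ∨ b)) = {t0, t2, t3, t4, t6, t7, t8}, add states in Sat(b) with every successor in Z. Already a fixed point.
Sat(A[b U (q ∨ b)]) = {t0, t2, t3, t4, t6, t7, t8}
A[(q ∧ b) U A[b U (q ∨ b)]]: least fixpoint, start Z0 = Sat(A[b U (q ∨ b)]) = {t0, t2, t3, t4, t6, t7, t8}, add states in Sat(q ∧ b) with every successor in Z. Already a fixed point.
Sat(A[(q ∧ b) U A[b U (q ∨ b)]]) = {t0, t2, t3, t4, t6, t7, t8}
t8 ∈ Sat(A[(q ∧ b) U A[b U (q ∨ b)]]) = {t0, t2, t3, t4, t6, t7, t8}, so the formula holds at t8.

Yes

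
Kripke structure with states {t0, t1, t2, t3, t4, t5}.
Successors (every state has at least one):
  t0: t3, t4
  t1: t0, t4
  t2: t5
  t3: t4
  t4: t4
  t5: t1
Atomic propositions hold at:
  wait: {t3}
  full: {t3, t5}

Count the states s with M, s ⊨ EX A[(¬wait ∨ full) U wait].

1

Sat(¬wait) = {t0, t1, t2, t4, t5}
Sat(¬wait ∨ full) = {t0, t1, t2, t3, t4, t5}
A[(¬wait ∨ full) U wait]: least fixpoint, start Z0 = Sat(wait) = {t3}, add states in Sat(¬wait ∨ full) with every successor in Z. Already a fixed point.
Sat(A[(¬wait ∨ full) U wait]) = {t3}
Sat(EX A[(¬wait ∨ full) U wait]) = {s : some successor in {t3}} = {t0}
|Sat(EX A[(¬wait ∨ full) U wait])| = |{t0}| = 1.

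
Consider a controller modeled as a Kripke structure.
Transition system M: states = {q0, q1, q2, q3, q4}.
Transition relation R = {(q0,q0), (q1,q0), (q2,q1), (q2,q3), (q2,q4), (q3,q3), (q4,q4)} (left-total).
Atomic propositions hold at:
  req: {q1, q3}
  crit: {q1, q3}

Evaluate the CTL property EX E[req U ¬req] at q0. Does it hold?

Yes

Sat(¬req) = {q0, q2, q4}
E[req U ¬req]: least fixpoint, start Z0 = Sat(¬req) = {q0, q2, q4}, add states in Sat(req) with some successor in Z. Z1 = {q0, q1, q2, q4}; fixed.
Sat(E[req U ¬req]) = {q0, q1, q2, q4}
Sat(EX E[req U ¬req]) = {s : some successor in {q0, q1, q2, q4}} = {q0, q1, q2, q4}
q0 ∈ Sat(EX E[req U ¬req]) = {q0, q1, q2, q4}, so the formula holds at q0.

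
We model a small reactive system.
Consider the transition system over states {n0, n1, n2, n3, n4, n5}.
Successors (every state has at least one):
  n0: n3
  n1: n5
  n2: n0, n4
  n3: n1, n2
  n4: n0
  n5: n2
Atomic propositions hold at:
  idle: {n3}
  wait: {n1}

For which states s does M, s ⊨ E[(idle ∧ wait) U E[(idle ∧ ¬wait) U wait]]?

Sat(idle ∧ wait) = ∅
Sat(¬wait) = {n0, n2, n3, n4, n5}
Sat(idle ∧ ¬wait) = {n3}
E[(idle ∧ ¬wait) U wait]: least fixpoint, start Z0 = Sat(wait) = {n1}, add states in Sat(idle ∧ ¬wait) with some successor in Z. Z1 = {n1, n3}; fixed.
Sat(E[(idle ∧ ¬wait) U wait]) = {n1, n3}
E[(idle ∧ wait) U E[(idle ∧ ¬wait) U wait]]: least fixpoint, start Z0 = Sat(E[(idle ∧ ¬wait) U wait]) = {n1, n3}, add states in Sat(idle ∧ wait) with some successor in Z. Already a fixed point.
Sat(E[(idle ∧ wait) U E[(idle ∧ ¬wait) U wait]]) = {n1, n3}

{n1, n3}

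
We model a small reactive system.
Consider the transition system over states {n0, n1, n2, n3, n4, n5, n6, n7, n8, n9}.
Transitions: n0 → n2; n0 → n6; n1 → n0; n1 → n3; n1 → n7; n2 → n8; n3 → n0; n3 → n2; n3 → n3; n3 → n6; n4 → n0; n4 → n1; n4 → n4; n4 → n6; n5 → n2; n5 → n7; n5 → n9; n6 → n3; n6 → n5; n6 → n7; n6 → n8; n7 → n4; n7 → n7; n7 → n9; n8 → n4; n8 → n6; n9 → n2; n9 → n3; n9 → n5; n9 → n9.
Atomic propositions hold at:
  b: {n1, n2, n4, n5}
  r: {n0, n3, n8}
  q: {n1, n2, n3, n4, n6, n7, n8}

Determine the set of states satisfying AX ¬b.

{n1, n2}

Sat(¬b) = {n0, n3, n6, n7, n8, n9}
Sat(AX ¬b) = {s : every successor in {n0, n3, n6, n7, n8, n9}} = {n1, n2}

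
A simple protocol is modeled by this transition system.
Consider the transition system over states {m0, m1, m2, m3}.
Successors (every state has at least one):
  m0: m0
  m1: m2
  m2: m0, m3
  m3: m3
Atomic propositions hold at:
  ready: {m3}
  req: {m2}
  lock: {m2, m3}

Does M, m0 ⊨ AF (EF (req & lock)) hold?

No

Sat(req & lock) = {m2}
EF (req & lock): least fixpoint, start Z0 = {m2}, add states with some successor in Z. Z1 = {m1, m2}; fixed.
Sat(EF (req & lock)) = {m1, m2}
AF (EF (req & lock)): least fixpoint, start Z0 = {m1, m2}, add states with every successor in Z. Already a fixed point.
Sat(AF (EF (req & lock))) = {m1, m2}
m0 ∉ Sat(AF (EF (req & lock))) = {m1, m2}, so the formula does not hold at m0.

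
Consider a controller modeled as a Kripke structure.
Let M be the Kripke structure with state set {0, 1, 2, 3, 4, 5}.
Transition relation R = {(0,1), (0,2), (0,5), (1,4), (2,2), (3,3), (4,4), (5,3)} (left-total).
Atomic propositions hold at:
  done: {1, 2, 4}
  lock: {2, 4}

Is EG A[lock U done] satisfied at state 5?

No

A[lock U done]: least fixpoint, start Z0 = Sat(done) = {1, 2, 4}, add states in Sat(lock) with every successor in Z. Already a fixed point.
Sat(A[lock U done]) = {1, 2, 4}
EG A[lock U done]: greatest fixpoint, start Z0 = {1, 2, 4}, keep only states in Sat with some successor in Z. Already a fixed point.
Sat(EG A[lock U done]) = {1, 2, 4}
5 ∉ Sat(EG A[lock U done]) = {1, 2, 4}, so the formula does not hold at 5.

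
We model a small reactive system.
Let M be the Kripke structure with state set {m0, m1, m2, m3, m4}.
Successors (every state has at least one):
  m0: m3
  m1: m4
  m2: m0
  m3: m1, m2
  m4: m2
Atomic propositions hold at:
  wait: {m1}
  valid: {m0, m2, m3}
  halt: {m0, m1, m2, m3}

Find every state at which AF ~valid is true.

Sat(~valid) = {m1, m4}
AF ~valid: least fixpoint, start Z0 = {m1, m4}, add states with every successor in Z. Already a fixed point.
Sat(AF ~valid) = {m1, m4}

{m1, m4}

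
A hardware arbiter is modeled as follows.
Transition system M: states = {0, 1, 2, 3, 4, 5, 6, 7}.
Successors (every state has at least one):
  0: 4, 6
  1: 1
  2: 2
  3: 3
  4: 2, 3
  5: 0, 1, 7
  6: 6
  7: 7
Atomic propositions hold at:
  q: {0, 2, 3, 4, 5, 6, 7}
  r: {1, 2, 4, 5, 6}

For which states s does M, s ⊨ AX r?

{0, 1, 2, 6}

Sat(AX r) = {s : every successor in {1, 2, 4, 5, 6}} = {0, 1, 2, 6}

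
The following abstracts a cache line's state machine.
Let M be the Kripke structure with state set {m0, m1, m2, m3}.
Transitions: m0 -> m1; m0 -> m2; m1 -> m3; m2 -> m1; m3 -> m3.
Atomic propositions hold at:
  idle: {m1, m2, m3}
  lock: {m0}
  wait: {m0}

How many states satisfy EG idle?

EG idle: greatest fixpoint, start Z0 = {m1, m2, m3}, keep only states in Sat with some successor in Z. Already a fixed point.
Sat(EG idle) = {m1, m2, m3}
|Sat(EG idle)| = |{m1, m2, m3}| = 3.

3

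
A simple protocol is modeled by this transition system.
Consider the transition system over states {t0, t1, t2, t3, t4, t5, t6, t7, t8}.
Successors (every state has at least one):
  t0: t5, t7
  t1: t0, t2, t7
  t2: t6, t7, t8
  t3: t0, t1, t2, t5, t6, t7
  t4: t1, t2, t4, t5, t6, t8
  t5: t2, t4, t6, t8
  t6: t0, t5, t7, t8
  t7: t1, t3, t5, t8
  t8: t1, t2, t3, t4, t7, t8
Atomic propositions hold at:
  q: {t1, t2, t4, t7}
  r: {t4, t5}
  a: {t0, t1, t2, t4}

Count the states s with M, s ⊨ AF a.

AF a: least fixpoint, start Z0 = {t0, t1, t2, t4}, add states with every successor in Z. Already a fixed point.
Sat(AF a) = {t0, t1, t2, t4}
|Sat(AF a)| = |{t0, t1, t2, t4}| = 4.

4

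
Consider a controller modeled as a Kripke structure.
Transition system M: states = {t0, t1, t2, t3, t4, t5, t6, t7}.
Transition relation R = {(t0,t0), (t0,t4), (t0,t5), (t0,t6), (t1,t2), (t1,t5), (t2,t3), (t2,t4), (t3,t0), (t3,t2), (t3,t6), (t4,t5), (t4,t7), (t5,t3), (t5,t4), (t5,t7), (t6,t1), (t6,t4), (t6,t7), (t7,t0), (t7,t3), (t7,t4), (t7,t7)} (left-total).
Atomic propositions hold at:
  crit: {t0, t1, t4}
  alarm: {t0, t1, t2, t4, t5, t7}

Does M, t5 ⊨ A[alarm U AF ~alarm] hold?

Sat(~alarm) = {t3, t6}
AF ~alarm: least fixpoint, start Z0 = {t3, t6}, add states with every successor in Z. Already a fixed point.
Sat(AF ~alarm) = {t3, t6}
A[alarm U AF ~alarm]: least fixpoint, start Z0 = Sat(AF ~alarm) = {t3, t6}, add states in Sat(alarm) with every successor in Z. Already a fixed point.
Sat(A[alarm U AF ~alarm]) = {t3, t6}
t5 ∉ Sat(A[alarm U AF ~alarm]) = {t3, t6}, so the formula does not hold at t5.

No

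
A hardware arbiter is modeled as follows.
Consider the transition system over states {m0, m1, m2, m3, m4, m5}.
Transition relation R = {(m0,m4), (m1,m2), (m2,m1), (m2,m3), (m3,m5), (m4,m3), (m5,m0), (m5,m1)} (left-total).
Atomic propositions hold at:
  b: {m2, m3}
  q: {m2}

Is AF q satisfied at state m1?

Yes

AF q: least fixpoint, start Z0 = {m2}, add states with every successor in Z. Z1 = {m1, m2}; fixed.
Sat(AF q) = {m1, m2}
m1 ∈ Sat(AF q) = {m1, m2}, so the formula holds at m1.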